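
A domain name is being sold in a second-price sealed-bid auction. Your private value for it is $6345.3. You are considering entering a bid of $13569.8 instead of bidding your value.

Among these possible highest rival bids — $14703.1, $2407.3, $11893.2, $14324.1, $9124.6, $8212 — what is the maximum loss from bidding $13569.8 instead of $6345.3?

$5547.9

$14703.1: same outcome either way → loss $0.
$2407.3: same outcome either way → loss $0.
$11893.2: truthful gives $0, deviation gives −$5547.9 → loss $5547.9.
$14324.1: same outcome either way → loss $0.
$9124.6: truthful gives $0, deviation gives −$2779.3 → loss $2779.3.
$8212: truthful gives $0, deviation gives −$1866.7 → loss $1866.7.
Maximum loss: $5547.9.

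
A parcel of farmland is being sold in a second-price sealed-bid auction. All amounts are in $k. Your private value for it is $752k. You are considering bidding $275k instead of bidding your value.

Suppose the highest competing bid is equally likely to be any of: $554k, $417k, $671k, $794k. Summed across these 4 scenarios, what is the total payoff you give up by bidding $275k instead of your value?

The deviation costs you only when the competing bid falls strictly between $275k and $752k; elsewhere both bids give the same outcome.
$554k: truthful payoff $198k, deviation payoff $0k → loss $198k.
$417k: truthful payoff $335k, deviation payoff $0k → loss $335k.
$671k: truthful payoff $81k, deviation payoff $0k → loss $81k.
$794k: outcomes coincide → loss $0k.
Total loss = $198k + $335k + $81k = $614k.

$614k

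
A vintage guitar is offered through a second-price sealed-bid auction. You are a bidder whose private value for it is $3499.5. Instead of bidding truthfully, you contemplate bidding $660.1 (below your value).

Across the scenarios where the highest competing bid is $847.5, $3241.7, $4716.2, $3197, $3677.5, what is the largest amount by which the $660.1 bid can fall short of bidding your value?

$847.5: truthful gives $2652, deviation gives $0 → loss $2652.
$3241.7: truthful gives $257.8, deviation gives $0 → loss $257.8.
$4716.2: same outcome either way → loss $0.
$3197: truthful gives $302.5, deviation gives $0 → loss $302.5.
$3677.5: same outcome either way → loss $0.
Maximum loss: $2652.

$2652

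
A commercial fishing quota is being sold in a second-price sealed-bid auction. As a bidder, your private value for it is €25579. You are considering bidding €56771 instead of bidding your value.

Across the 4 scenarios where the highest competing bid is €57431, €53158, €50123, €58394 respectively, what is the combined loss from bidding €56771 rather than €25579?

€52123

The deviation costs you only when the competing bid falls strictly between €25579 and €56771; elsewhere both bids give the same outcome.
€57431: outcomes coincide → loss €0.
€53158: truthful payoff €0, deviation payoff −€27579 → loss €27579.
€50123: truthful payoff €0, deviation payoff −€24544 → loss €24544.
€58394: outcomes coincide → loss €0.
Total loss = €27579 + €24544 = €52123.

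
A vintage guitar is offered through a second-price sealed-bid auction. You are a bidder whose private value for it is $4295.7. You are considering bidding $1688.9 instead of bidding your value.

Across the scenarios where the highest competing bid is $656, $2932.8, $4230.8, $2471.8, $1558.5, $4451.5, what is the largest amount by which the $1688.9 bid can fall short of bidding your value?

$1823.9

$656: same outcome either way → loss $0.
$2932.8: truthful gives $1362.9, deviation gives $0 → loss $1362.9.
$4230.8: truthful gives $64.9, deviation gives $0 → loss $64.9.
$2471.8: truthful gives $1823.9, deviation gives $0 → loss $1823.9.
$1558.5: same outcome either way → loss $0.
$4451.5: same outcome either way → loss $0.
Maximum loss: $1823.9.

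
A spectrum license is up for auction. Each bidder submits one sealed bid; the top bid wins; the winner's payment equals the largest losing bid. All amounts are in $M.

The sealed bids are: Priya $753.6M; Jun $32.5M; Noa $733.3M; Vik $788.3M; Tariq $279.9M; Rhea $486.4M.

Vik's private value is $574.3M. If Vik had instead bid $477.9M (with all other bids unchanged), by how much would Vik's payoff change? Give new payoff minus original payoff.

The highest bid among the other bidders is $753.6M; Vik's bid doesn't change that.
Original bid $788.3M: Vik is highest, pays the top rival bid $753.6M; payoff $574.3M − $753.6M = −$179.3M.
Alternative bid $477.9M: Vik is not highest (top rival bid is $753.6M); payoff $0M.
Change in payoff = $0M − (−$179.3M) = $179.3M.

$179.3M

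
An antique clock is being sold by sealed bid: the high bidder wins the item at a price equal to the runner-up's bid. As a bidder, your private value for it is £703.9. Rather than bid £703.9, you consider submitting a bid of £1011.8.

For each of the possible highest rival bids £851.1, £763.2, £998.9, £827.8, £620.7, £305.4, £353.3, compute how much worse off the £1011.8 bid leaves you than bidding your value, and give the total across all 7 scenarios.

£625.4

The deviation costs you only when the competing bid falls strictly between £703.9 and £1011.8; elsewhere both bids give the same outcome.
£851.1: truthful payoff £0, deviation payoff −£147.2 → loss £147.2.
£763.2: truthful payoff £0, deviation payoff −£59.3 → loss £59.3.
£998.9: truthful payoff £0, deviation payoff −£295 → loss £295.
£827.8: truthful payoff £0, deviation payoff −£123.9 → loss £123.9.
£620.7: outcomes coincide → loss £0.
£305.4: outcomes coincide → loss £0.
£353.3: outcomes coincide → loss £0.
Total loss = £147.2 + £59.3 + £295 + £123.9 = £625.4.
Because the price is fixed by the runner-up's bid, deviating from your value can only change a good outcome into a bad one — never the reverse.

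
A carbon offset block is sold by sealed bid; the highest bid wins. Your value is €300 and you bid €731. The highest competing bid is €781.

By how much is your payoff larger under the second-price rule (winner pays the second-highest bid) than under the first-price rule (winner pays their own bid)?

€0

Your bid €731 is below €781, so you lose under either rule.
Payoff is €0 in both cases; difference = €0.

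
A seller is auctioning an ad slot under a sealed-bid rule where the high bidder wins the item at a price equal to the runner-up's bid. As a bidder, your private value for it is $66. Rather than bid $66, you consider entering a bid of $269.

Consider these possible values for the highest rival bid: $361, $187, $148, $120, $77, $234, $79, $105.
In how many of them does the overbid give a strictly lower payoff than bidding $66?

7

The deviation hurts exactly when the highest competing bid lies strictly between $66 and $269 — overbidding then wins at a price above your value.
$361: above both → same outcome either way.
$187: inside the interval → strictly worse (loss $121).
$148: inside the interval → strictly worse (loss $82).
$120: inside the interval → strictly worse (loss $54).
$77: inside the interval → strictly worse (loss $11).
$234: inside the interval → strictly worse (loss $168).
$79: inside the interval → strictly worse (loss $13).
$105: inside the interval → strictly worse (loss $39).
Count: 7.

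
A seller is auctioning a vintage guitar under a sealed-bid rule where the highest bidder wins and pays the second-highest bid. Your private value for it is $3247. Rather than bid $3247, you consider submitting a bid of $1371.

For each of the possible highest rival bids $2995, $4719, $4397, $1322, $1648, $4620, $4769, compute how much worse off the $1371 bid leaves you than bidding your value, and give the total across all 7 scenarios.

The deviation costs you only when the competing bid falls strictly between $1371 and $3247; elsewhere both bids give the same outcome.
$2995: truthful payoff $252, deviation payoff $0 → loss $252.
$4719: outcomes coincide → loss $0.
$4397: outcomes coincide → loss $0.
$1322: outcomes coincide → loss $0.
$1648: truthful payoff $1599, deviation payoff $0 → loss $1599.
$4620: outcomes coincide → loss $0.
$4769: outcomes coincide → loss $0.
Total loss = $252 + $1599 = $1851.

$1851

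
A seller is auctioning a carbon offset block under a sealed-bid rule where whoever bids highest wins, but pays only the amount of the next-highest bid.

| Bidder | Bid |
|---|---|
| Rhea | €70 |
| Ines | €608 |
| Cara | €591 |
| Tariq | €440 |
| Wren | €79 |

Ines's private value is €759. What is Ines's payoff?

€168

Highest bid: Ines at €608, so Ines wins.
Second-highest bid: Cara at €591 — that is the price the winner pays.
Ines's payoff = value − price = €759 − €591 = €168.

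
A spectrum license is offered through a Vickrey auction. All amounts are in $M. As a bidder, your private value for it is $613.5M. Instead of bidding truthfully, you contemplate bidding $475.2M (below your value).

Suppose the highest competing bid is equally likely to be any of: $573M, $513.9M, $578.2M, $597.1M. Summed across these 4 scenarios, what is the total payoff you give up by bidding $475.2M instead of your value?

$191.8M

The deviation costs you only when the competing bid falls strictly between $475.2M and $613.5M; elsewhere both bids give the same outcome.
$573M: truthful payoff $40.5M, deviation payoff $0M → loss $40.5M.
$513.9M: truthful payoff $99.6M, deviation payoff $0M → loss $99.6M.
$578.2M: truthful payoff $35.3M, deviation payoff $0M → loss $35.3M.
$597.1M: truthful payoff $16.4M, deviation payoff $0M → loss $16.4M.
Total loss = $40.5M + $99.6M + $35.3M + $16.4M = $191.8M.
Truthful bidding weakly dominates here: raising your bid can only win items priced above your value, and lowering it can only forfeit items priced below.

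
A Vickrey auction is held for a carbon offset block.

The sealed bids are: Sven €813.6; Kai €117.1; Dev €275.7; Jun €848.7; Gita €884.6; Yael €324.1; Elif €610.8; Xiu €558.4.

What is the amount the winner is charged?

€848.7

Highest bid: Gita at €884.6, so Gita wins.
Second-highest bid: Jun at €848.7 — that is the price the winner pays.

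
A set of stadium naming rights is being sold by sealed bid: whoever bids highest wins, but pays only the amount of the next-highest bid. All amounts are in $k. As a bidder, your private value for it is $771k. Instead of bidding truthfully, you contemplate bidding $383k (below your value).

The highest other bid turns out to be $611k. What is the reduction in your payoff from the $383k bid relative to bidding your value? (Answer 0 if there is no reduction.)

$160k

Bidding your value $771k: you win (since $771k > $611k) and pay $611k. Payoff $160k.
Bidding $383k: you lose. Payoff $0k.
The competing bid $611k lies between your shaded bid and your value, so underbidding forfeits an item you could have won at a profitable price.
Loss from deviating = $160k − ($0k) = $160k.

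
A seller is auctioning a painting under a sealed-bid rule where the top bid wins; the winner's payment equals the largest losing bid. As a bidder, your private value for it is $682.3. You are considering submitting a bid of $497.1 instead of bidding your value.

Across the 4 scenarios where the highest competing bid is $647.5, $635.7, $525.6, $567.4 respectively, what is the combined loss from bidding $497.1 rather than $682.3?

$353

The deviation costs you only when the competing bid falls strictly between $497.1 and $682.3; elsewhere both bids give the same outcome.
$647.5: truthful payoff $34.8, deviation payoff $0 → loss $34.8.
$635.7: truthful payoff $46.6, deviation payoff $0 → loss $46.6.
$525.6: truthful payoff $156.7, deviation payoff $0 → loss $156.7.
$567.4: truthful payoff $114.9, deviation payoff $0 → loss $114.9.
Total loss = $34.8 + $46.6 + $156.7 + $114.9 = $353.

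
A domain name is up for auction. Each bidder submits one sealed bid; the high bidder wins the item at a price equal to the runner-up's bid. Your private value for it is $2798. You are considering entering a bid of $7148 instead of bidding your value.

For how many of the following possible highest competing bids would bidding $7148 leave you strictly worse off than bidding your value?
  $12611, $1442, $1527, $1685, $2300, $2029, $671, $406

0

The deviation hurts exactly when the highest competing bid lies strictly between $2798 and $7148 — overbidding then wins at a price above your value.
$12611: above both → same outcome either way.
$1442: below both → same outcome either way.
$1527: below both → same outcome either way.
$1685: below both → same outcome either way.
$2300: below both → same outcome either way.
$2029: below both → same outcome either way.
$671: below both → same outcome either way.
$406: below both → same outcome either way.
Count: 0.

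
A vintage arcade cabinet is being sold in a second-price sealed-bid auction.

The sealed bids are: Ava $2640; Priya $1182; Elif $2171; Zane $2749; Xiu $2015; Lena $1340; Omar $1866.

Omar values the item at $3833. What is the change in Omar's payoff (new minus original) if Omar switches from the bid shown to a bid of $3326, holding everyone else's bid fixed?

The highest bid among the other bidders is $2749; Omar's bid doesn't change that.
Original bid $1866: Omar is not highest (top rival bid is $2749); payoff $0.
Alternative bid $3326: Omar is highest, pays the top rival bid $2749; payoff $3833 − $2749 = $1084.
Change in payoff = $1084 − ($0) = $1084.

$1084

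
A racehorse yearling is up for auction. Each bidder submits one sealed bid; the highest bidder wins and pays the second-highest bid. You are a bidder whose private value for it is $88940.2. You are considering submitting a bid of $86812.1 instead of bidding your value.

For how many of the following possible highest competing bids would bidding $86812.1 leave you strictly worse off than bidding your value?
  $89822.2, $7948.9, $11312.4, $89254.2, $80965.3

0

The deviation hurts exactly when the highest competing bid lies strictly between $86812.1 and $88940.2 — underbidding then forfeits a profitable win.
$89822.2: above both → same outcome either way.
$7948.9: below both → same outcome either way.
$11312.4: below both → same outcome either way.
$89254.2: above both → same outcome either way.
$80965.3: below both → same outcome either way.
Count: 0.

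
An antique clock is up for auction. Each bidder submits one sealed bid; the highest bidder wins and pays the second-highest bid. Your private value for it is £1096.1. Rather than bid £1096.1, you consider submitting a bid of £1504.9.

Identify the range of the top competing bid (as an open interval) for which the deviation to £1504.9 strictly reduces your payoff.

(£1096.1, £1504.9)

If the competing bid is below £1096.1, both bids win at the same price — no difference.
If it is above £1504.9, both bids lose — no difference.
If it lies strictly between £1096.1 and £1504.9, bidding your value loses (payoff 0) while bidding £1504.9 wins at a price above your value (payoff negative).
So the deviation strictly hurts on the open interval (£1096.1, £1504.9).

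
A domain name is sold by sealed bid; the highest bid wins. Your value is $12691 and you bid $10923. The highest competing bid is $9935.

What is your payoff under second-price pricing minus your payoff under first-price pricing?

You have the highest bid, so you win under either rule.
Second-price: pay $9935 → payoff $2756.
First-price: pay your own bid $10923 → payoff $1768.
Difference = $2756 − ($1768) = $988.

$988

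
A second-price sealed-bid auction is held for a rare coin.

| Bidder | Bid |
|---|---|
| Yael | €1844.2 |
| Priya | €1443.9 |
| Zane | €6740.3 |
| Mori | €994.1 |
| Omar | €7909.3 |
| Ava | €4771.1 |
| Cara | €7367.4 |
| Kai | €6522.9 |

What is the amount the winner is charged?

Highest bid: Omar at €7909.3, so Omar wins.
Second-highest bid: Cara at €7367.4 — that is the price the winner pays.

€7367.4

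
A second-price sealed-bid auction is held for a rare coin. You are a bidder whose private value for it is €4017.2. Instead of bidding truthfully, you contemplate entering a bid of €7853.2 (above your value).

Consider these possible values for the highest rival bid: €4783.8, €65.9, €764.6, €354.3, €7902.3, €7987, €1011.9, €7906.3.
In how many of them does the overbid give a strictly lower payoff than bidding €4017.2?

The deviation hurts exactly when the highest competing bid lies strictly between €4017.2 and €7853.2 — overbidding then wins at a price above your value.
€4783.8: inside the interval → strictly worse (loss €766.6).
€65.9: below both → same outcome either way.
€764.6: below both → same outcome either way.
€354.3: below both → same outcome either way.
€7902.3: above both → same outcome either way.
€7987: above both → same outcome either way.
€1011.9: below both → same outcome either way.
€7906.3: above both → same outcome either way.
Count: 1.

1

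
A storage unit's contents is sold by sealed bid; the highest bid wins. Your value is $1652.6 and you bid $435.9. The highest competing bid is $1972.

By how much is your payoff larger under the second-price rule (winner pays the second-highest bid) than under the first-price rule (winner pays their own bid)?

Your bid $435.9 is below $1972, so you lose under either rule.
Payoff is $0 in both cases; difference = $0.

$0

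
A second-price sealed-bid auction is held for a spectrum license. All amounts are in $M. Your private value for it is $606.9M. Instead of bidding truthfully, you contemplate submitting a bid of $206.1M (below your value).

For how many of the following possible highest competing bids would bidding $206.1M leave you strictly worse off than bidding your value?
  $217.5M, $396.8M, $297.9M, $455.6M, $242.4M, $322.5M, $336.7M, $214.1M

The deviation hurts exactly when the highest competing bid lies strictly between $206.1M and $606.9M — underbidding then forfeits a profitable win.
$217.5M: inside the interval → strictly worse (loss $389.4M).
$396.8M: inside the interval → strictly worse (loss $210.1M).
$297.9M: inside the interval → strictly worse (loss $309M).
$455.6M: inside the interval → strictly worse (loss $151.3M).
$242.4M: inside the interval → strictly worse (loss $364.5M).
$322.5M: inside the interval → strictly worse (loss $284.4M).
$336.7M: inside the interval → strictly worse (loss $270.2M).
$214.1M: inside the interval → strictly worse (loss $392.8M).
Count: 8.

8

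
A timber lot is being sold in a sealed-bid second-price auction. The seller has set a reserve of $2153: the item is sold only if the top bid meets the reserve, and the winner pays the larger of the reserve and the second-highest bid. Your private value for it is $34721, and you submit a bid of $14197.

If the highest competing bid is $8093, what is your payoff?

$26628

Your bid $14197 is the highest and exceeds the reserve.
Price = max(second-highest bid, reserve) = max($8093, $2153) = $8093.
Payoff = $34721 − $8093 = $26628.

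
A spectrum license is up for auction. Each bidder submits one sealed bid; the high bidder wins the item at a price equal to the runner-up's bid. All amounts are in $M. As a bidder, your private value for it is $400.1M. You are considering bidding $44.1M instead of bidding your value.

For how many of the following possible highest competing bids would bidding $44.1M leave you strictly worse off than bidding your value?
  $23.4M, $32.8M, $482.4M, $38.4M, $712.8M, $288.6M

The deviation hurts exactly when the highest competing bid lies strictly between $44.1M and $400.1M — underbidding then forfeits a profitable win.
$23.4M: below both → same outcome either way.
$32.8M: below both → same outcome either way.
$482.4M: above both → same outcome either way.
$38.4M: below both → same outcome either way.
$712.8M: above both → same outcome either way.
$288.6M: inside the interval → strictly worse (loss $111.5M).
Count: 1.

1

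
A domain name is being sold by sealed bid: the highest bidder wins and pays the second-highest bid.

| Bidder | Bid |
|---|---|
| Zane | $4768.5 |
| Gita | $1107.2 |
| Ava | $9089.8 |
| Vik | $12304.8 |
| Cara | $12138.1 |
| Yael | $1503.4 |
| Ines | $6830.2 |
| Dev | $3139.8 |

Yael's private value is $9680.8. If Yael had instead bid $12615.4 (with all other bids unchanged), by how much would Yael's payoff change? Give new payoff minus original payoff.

The highest bid among the other bidders is $12304.8; Yael's bid doesn't change that.
Original bid $1503.4: Yael is not highest (top rival bid is $12304.8); payoff $0.
Alternative bid $12615.4: Yael is highest, pays the top rival bid $12304.8; payoff $9680.8 − $12304.8 = −$2624.
Change in payoff = −$2624 − ($0) = −$2624.

−$2624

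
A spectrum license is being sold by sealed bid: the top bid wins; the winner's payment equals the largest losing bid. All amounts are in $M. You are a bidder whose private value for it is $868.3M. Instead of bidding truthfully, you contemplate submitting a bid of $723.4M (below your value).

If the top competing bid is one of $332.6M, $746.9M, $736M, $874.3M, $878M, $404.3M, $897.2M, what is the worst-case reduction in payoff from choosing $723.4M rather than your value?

$132.3M

$332.6M: same outcome either way → loss $0M.
$746.9M: truthful gives $121.4M, deviation gives $0M → loss $121.4M.
$736M: truthful gives $132.3M, deviation gives $0M → loss $132.3M.
$874.3M: same outcome either way → loss $0M.
$878M: same outcome either way → loss $0M.
$404.3M: same outcome either way → loss $0M.
$897.2M: same outcome either way → loss $0M.
Maximum loss: $132.3M.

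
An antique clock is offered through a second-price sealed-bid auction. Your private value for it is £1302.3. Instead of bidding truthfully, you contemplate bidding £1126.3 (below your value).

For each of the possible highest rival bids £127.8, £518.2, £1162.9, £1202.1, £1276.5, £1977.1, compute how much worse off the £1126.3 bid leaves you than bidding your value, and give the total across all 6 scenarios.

£265.4

The deviation costs you only when the competing bid falls strictly between £1126.3 and £1302.3; elsewhere both bids give the same outcome.
£127.8: outcomes coincide → loss £0.
£518.2: outcomes coincide → loss £0.
£1162.9: truthful payoff £139.4, deviation payoff £0 → loss £139.4.
£1202.1: truthful payoff £100.2, deviation payoff £0 → loss £100.2.
£1276.5: truthful payoff £25.8, deviation payoff £0 → loss £25.8.
£1977.1: outcomes coincide → loss £0.
Total loss = £139.4 + £100.2 + £25.8 = £265.4.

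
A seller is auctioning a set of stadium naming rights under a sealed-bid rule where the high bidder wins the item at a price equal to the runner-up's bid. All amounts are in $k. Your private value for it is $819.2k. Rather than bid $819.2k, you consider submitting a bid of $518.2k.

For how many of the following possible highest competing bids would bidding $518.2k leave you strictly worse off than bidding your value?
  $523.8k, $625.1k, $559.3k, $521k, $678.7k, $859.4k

The deviation hurts exactly when the highest competing bid lies strictly between $518.2k and $819.2k — underbidding then forfeits a profitable win.
$523.8k: inside the interval → strictly worse (loss $295.4k).
$625.1k: inside the interval → strictly worse (loss $194.1k).
$559.3k: inside the interval → strictly worse (loss $259.9k).
$521k: inside the interval → strictly worse (loss $298.2k).
$678.7k: inside the interval → strictly worse (loss $140.5k).
$859.4k: above both → same outcome either way.
Count: 5.

5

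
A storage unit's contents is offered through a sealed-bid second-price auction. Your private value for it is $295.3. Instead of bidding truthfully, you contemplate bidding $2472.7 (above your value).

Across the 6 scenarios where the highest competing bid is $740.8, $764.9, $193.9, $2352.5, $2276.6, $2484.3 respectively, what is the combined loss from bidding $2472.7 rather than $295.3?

The deviation costs you only when the competing bid falls strictly between $295.3 and $2472.7; elsewhere both bids give the same outcome.
$740.8: truthful payoff $0, deviation payoff −$445.5 → loss $445.5.
$764.9: truthful payoff $0, deviation payoff −$469.6 → loss $469.6.
$193.9: outcomes coincide → loss $0.
$2352.5: truthful payoff $0, deviation payoff −$2057.2 → loss $2057.2.
$2276.6: truthful payoff $0, deviation payoff −$1981.3 → loss $1981.3.
$2484.3: outcomes coincide → loss $0.
Total loss = $445.5 + $469.6 + $2057.2 + $1981.3 = $4953.6.

$4953.6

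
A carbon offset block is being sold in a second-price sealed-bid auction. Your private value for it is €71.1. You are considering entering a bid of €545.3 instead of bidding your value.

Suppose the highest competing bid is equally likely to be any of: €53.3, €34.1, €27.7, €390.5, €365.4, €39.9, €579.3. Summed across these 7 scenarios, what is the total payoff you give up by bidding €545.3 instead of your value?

€613.7

The deviation costs you only when the competing bid falls strictly between €71.1 and €545.3; elsewhere both bids give the same outcome.
€53.3: outcomes coincide → loss €0.
€34.1: outcomes coincide → loss €0.
€27.7: outcomes coincide → loss €0.
€390.5: truthful payoff €0, deviation payoff −€319.4 → loss €319.4.
€365.4: truthful payoff €0, deviation payoff −€294.3 → loss €294.3.
€39.9: outcomes coincide → loss €0.
€579.3: outcomes coincide → loss €0.
Total loss = €319.4 + €294.3 = €613.7.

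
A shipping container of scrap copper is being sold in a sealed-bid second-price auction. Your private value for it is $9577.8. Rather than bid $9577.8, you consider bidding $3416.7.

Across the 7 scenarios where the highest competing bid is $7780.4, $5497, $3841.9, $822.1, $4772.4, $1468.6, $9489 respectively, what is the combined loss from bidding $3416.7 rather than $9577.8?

$16508.3

The deviation costs you only when the competing bid falls strictly between $3416.7 and $9577.8; elsewhere both bids give the same outcome.
$7780.4: truthful payoff $1797.4, deviation payoff $0 → loss $1797.4.
$5497: truthful payoff $4080.8, deviation payoff $0 → loss $4080.8.
$3841.9: truthful payoff $5735.9, deviation payoff $0 → loss $5735.9.
$822.1: outcomes coincide → loss $0.
$4772.4: truthful payoff $4805.4, deviation payoff $0 → loss $4805.4.
$1468.6: outcomes coincide → loss $0.
$9489: truthful payoff $88.8, deviation payoff $0 → loss $88.8.
Total loss = $1797.4 + $4080.8 + $5735.9 + $4805.4 + $88.8 = $16508.3.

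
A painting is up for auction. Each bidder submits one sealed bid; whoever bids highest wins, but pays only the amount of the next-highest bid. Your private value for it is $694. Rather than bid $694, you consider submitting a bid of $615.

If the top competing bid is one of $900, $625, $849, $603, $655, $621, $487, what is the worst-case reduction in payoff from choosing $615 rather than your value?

$900: same outcome either way → loss $0.
$625: truthful gives $69, deviation gives $0 → loss $69.
$849: same outcome either way → loss $0.
$603: same outcome either way → loss $0.
$655: truthful gives $39, deviation gives $0 → loss $39.
$621: truthful gives $73, deviation gives $0 → loss $73.
$487: same outcome either way → loss $0.
Maximum loss: $73.

$73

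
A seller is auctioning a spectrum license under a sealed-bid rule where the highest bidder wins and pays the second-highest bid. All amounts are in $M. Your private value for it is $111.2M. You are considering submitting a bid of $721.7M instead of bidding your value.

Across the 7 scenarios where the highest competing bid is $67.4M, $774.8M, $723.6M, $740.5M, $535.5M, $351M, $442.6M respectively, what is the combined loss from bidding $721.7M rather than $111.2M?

The deviation costs you only when the competing bid falls strictly between $111.2M and $721.7M; elsewhere both bids give the same outcome.
$67.4M: outcomes coincide → loss $0M.
$774.8M: outcomes coincide → loss $0M.
$723.6M: outcomes coincide → loss $0M.
$740.5M: outcomes coincide → loss $0M.
$535.5M: truthful payoff $0M, deviation payoff −$424.3M → loss $424.3M.
$351M: truthful payoff $0M, deviation payoff −$239.8M → loss $239.8M.
$442.6M: truthful payoff $0M, deviation payoff −$331.4M → loss $331.4M.
Total loss = $424.3M + $239.8M + $331.4M = $995.5M.
Because the price is fixed by the runner-up's bid, deviating from your value can only change a good outcome into a bad one — never the reverse.

$995.5M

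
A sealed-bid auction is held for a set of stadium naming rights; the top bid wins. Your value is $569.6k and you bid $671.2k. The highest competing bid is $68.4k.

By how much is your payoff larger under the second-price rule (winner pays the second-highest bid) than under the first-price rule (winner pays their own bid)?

You have the highest bid, so you win under either rule.
Second-price: pay $68.4k → payoff $501.2k.
First-price: pay your own bid $671.2k → payoff −$101.6k.
Difference = $501.2k − (−$101.6k) = $602.8k.

$602.8k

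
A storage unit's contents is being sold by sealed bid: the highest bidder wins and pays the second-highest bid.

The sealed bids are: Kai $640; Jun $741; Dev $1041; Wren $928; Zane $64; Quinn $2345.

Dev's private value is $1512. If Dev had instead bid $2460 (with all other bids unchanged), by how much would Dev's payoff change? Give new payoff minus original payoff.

−$833

The highest bid among the other bidders is $2345; Dev's bid doesn't change that.
Original bid $1041: Dev is not highest (top rival bid is $2345); payoff $0.
Alternative bid $2460: Dev is highest, pays the top rival bid $2345; payoff $1512 − $2345 = −$833.
Change in payoff = −$833 − ($0) = −$833.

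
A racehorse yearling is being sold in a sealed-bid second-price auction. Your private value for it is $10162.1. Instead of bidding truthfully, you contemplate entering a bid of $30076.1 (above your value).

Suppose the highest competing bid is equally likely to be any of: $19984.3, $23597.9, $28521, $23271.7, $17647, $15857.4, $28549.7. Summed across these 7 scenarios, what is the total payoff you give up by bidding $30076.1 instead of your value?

The deviation costs you only when the competing bid falls strictly between $10162.1 and $30076.1; elsewhere both bids give the same outcome.
$19984.3: truthful payoff $0, deviation payoff −$9822.2 → loss $9822.2.
$23597.9: truthful payoff $0, deviation payoff −$13435.8 → loss $13435.8.
$28521: truthful payoff $0, deviation payoff −$18358.9 → loss $18358.9.
$23271.7: truthful payoff $0, deviation payoff −$13109.6 → loss $13109.6.
$17647: truthful payoff $0, deviation payoff −$7484.9 → loss $7484.9.
$15857.4: truthful payoff $0, deviation payoff −$5695.3 → loss $5695.3.
$28549.7: truthful payoff $0, deviation payoff −$18387.6 → loss $18387.6.
Total loss = $9822.2 + $13435.8 + $18358.9 + $13109.6 + $7484.9 + $5695.3 + $18387.6 = $86294.3.

$86294.3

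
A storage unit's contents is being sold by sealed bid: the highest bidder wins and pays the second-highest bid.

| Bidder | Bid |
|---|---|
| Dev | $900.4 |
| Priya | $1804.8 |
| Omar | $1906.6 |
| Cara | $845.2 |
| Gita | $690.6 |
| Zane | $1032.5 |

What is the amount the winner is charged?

$1804.8

Highest bid: Omar at $1906.6, so Omar wins.
Second-highest bid: Priya at $1804.8 — that is the price the winner pays.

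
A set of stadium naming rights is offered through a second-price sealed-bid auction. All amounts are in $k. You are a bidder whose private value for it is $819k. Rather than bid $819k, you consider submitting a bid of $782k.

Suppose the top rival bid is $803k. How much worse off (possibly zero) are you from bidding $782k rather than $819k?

$16k

Bidding your value $819k: you win (since $819k > $803k) and pay $803k. Payoff $16k.
Bidding $782k: you lose. Payoff $0k.
The competing bid $803k lies between your shaded bid and your value, so underbidding forfeits an item you could have won at a profitable price.
Loss from deviating = $16k − ($0k) = $16k.
Because the price is fixed by the runner-up's bid, deviating from your value can only change a good outcome into a bad one — never the reverse.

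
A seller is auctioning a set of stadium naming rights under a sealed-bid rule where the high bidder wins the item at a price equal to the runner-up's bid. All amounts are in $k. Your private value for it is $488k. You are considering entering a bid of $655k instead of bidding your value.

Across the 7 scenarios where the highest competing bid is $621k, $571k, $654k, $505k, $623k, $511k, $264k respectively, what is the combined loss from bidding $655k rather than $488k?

The deviation costs you only when the competing bid falls strictly between $488k and $655k; elsewhere both bids give the same outcome.
$621k: truthful payoff $0k, deviation payoff −$133k → loss $133k.
$571k: truthful payoff $0k, deviation payoff −$83k → loss $83k.
$654k: truthful payoff $0k, deviation payoff −$166k → loss $166k.
$505k: truthful payoff $0k, deviation payoff −$17k → loss $17k.
$623k: truthful payoff $0k, deviation payoff −$135k → loss $135k.
$511k: truthful payoff $0k, deviation payoff −$23k → loss $23k.
$264k: outcomes coincide → loss $0k.
Total loss = $133k + $83k + $166k + $17k + $135k + $23k = $557k.

$557k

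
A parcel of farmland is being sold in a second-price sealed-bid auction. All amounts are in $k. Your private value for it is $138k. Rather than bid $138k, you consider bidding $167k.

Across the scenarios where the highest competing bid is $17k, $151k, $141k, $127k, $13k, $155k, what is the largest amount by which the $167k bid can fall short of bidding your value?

$17k

$17k: same outcome either way → loss $0k.
$151k: truthful gives $0k, deviation gives −$13k → loss $13k.
$141k: truthful gives $0k, deviation gives −$3k → loss $3k.
$127k: same outcome either way → loss $0k.
$13k: same outcome either way → loss $0k.
$155k: truthful gives $0k, deviation gives −$17k → loss $17k.
Maximum loss: $17k.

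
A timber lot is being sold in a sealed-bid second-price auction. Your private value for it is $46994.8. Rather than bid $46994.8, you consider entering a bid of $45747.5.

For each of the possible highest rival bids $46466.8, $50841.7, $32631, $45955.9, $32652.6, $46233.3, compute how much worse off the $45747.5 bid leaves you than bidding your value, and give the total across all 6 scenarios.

$2328.4

The deviation costs you only when the competing bid falls strictly between $45747.5 and $46994.8; elsewhere both bids give the same outcome.
$46466.8: truthful payoff $528, deviation payoff $0 → loss $528.
$50841.7: outcomes coincide → loss $0.
$32631: outcomes coincide → loss $0.
$45955.9: truthful payoff $1038.9, deviation payoff $0 → loss $1038.9.
$32652.6: outcomes coincide → loss $0.
$46233.3: truthful payoff $761.5, deviation payoff $0 → loss $761.5.
Total loss = $528 + $1038.9 + $761.5 = $2328.4.
Truthful bidding weakly dominates here: raising your bid can only win items priced above your value, and lowering it can only forfeit items priced below.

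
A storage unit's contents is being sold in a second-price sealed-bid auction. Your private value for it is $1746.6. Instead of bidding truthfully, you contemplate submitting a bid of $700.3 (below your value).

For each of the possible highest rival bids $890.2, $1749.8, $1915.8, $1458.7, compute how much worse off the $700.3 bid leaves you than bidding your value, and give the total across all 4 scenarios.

$1144.3

The deviation costs you only when the competing bid falls strictly between $700.3 and $1746.6; elsewhere both bids give the same outcome.
$890.2: truthful payoff $856.4, deviation payoff $0 → loss $856.4.
$1749.8: outcomes coincide → loss $0.
$1915.8: outcomes coincide → loss $0.
$1458.7: truthful payoff $287.9, deviation payoff $0 → loss $287.9.
Total loss = $856.4 + $287.9 = $1144.3.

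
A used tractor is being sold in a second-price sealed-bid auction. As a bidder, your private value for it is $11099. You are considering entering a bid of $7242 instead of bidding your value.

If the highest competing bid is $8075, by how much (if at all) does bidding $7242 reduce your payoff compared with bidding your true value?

Bidding your value $11099: you win (since $11099 > $8075) and pay $8075. Payoff $3024.
Bidding $7242: you lose. Payoff $0.
The competing bid $8075 lies between your shaded bid and your value, so underbidding forfeits an item you could have won at a profitable price.
Loss from deviating = $3024 − ($0) = $3024.
Because the price is fixed by the runner-up's bid, deviating from your value can only change a good outcome into a bad one — never the reverse.

$3024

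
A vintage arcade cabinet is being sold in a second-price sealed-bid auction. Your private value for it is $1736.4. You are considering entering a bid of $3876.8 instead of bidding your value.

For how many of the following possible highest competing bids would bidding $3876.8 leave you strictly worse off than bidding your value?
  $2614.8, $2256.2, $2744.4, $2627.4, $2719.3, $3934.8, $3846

6

The deviation hurts exactly when the highest competing bid lies strictly between $1736.4 and $3876.8 — overbidding then wins at a price above your value.
$2614.8: inside the interval → strictly worse (loss $878.4).
$2256.2: inside the interval → strictly worse (loss $519.8).
$2744.4: inside the interval → strictly worse (loss $1008).
$2627.4: inside the interval → strictly worse (loss $891).
$2719.3: inside the interval → strictly worse (loss $982.9).
$3934.8: above both → same outcome either way.
$3846: inside the interval → strictly worse (loss $2109.6).
Count: 6.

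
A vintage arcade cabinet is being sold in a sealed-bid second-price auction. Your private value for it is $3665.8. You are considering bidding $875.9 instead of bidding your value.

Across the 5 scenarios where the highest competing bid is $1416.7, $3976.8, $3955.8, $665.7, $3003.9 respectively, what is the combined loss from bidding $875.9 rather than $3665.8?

$2911

The deviation costs you only when the competing bid falls strictly between $875.9 and $3665.8; elsewhere both bids give the same outcome.
$1416.7: truthful payoff $2249.1, deviation payoff $0 → loss $2249.1.
$3976.8: outcomes coincide → loss $0.
$3955.8: outcomes coincide → loss $0.
$665.7: outcomes coincide → loss $0.
$3003.9: truthful payoff $661.9, deviation payoff $0 → loss $661.9.
Total loss = $2249.1 + $661.9 = $2911.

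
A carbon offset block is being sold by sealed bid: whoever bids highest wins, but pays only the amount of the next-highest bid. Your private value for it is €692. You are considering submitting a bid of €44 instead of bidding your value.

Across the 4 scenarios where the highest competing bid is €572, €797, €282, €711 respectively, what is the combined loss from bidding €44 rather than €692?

€530

The deviation costs you only when the competing bid falls strictly between €44 and €692; elsewhere both bids give the same outcome.
€572: truthful payoff €120, deviation payoff €0 → loss €120.
€797: outcomes coincide → loss €0.
€282: truthful payoff €410, deviation payoff €0 → loss €410.
€711: outcomes coincide → loss €0.
Total loss = €120 + €410 = €530.
Because the price is fixed by the runner-up's bid, deviating from your value can only change a good outcome into a bad one — never the reverse.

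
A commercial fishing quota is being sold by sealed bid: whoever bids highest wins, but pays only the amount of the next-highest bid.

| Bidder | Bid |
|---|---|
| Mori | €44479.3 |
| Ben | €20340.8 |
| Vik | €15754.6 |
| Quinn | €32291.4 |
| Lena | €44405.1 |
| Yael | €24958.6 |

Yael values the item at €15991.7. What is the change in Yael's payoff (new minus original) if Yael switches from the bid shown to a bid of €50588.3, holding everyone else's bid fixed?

−€28487.6

The highest bid among the other bidders is €44479.3; Yael's bid doesn't change that.
Original bid €24958.6: Yael is not highest (top rival bid is €44479.3); payoff €0.
Alternative bid €50588.3: Yael is highest, pays the top rival bid €44479.3; payoff €15991.7 − €44479.3 = −€28487.6.
Change in payoff = −€28487.6 − (€0) = −€28487.6.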